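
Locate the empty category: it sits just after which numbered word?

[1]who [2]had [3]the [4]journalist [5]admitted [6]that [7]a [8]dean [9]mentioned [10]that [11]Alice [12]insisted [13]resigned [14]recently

12

The displaced element is "who" (word 1).
It is linked across 3 clause boundaries (that → that → Ø).
It functions as the subject of "resigned", so the gap sits immediately after word 12 ("insisted").
Base order: The journalist had admitted that a dean mentioned that Alice insisted that who resigned recently.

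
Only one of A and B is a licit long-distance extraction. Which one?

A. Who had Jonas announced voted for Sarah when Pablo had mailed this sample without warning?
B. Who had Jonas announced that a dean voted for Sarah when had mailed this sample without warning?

A

In B, the wh-phrase is extracted from inside an adjunct island (introduced by "when"), which blocks movement.
In A, the extraction path crosses only that-complement boundaries, which are transparent.
So A is grammatical.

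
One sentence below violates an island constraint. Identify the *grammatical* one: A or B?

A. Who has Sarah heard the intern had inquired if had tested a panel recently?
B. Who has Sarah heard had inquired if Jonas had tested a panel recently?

B

In A, the wh-phrase is extracted from inside a wh-island (introduced by "if"), which blocks movement.
In B, the extraction path crosses only that-complement boundaries, which are transparent.
So B is grammatical.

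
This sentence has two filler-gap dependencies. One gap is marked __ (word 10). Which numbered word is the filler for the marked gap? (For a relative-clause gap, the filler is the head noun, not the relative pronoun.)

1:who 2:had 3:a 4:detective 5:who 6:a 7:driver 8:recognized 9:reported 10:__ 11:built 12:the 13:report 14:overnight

1

The marked gap is the subject of "built".
Its filler is the fronted wh-phrase "who", at word 1.
(The other dependency links word 4 to a gap after word 8.)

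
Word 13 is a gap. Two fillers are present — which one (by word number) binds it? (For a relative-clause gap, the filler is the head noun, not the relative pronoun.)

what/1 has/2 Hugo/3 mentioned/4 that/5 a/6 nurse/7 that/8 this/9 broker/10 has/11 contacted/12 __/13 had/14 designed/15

The marked gap is inside the relative clause, the direct object of "contacted".
Its filler is the head noun "nurse" (via "that"), at word 7.
(The other dependency links word 1 to a gap after word 15.)

7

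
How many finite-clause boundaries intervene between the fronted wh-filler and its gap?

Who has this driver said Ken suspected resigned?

"who" is extracted from the subject of "resigned".
Boundaries crossed, outermost first: [Ø], [Ø] — 2 in total.

2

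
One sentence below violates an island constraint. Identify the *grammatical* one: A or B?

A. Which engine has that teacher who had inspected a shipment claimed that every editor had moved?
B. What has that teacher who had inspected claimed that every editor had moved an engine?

In B, the wh-phrase is extracted from inside a complex-NP island (relative clause) (introduced by "who"), which blocks movement.
In A, the extraction path crosses only that-complement boundaries, which are transparent.
So A is grammatical.

A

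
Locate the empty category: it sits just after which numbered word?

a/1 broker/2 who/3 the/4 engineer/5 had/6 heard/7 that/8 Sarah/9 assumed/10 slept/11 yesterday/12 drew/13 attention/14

10

The displaced element is "a broker" (word 2).
It is linked across 2 clause boundaries (that → Ø).
It functions as the subject of "slept", so the gap sits immediately after word 10 ("assumed").
Base order: The engineer had heard that Sarah assumed that a broker slept yesterday.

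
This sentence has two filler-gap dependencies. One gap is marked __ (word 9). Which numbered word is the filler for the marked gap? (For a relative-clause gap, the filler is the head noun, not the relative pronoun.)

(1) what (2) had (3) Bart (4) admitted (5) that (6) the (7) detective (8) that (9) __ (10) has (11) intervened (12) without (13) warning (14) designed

7

The marked gap is inside the relative clause, the subject of "intervened".
Its filler is the head noun "detective" (via "that"), at word 7.
(The other dependency links word 1 to a gap after word 14.)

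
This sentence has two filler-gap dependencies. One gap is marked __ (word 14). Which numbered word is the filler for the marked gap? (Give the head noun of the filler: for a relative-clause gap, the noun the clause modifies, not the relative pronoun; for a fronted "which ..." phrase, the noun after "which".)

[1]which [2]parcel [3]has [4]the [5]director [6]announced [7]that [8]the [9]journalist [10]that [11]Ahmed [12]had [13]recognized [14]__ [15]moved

9

The marked gap is inside the relative clause, the direct object of "recognized".
Its filler is the head noun "journalist" (via "that"), at word 9.
(The other dependency links word 2 to a gap after word 15.)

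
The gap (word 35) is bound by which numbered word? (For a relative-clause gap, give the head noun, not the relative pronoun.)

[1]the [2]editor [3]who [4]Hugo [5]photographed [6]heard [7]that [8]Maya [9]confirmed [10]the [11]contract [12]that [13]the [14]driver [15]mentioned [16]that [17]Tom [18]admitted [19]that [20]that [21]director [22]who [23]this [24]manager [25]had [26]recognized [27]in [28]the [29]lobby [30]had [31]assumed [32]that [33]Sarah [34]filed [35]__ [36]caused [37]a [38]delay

11

The gap at 35 is the object of "filed", inside a relative clause.
The relative pronoun is "that" (word 12); it is bound by the head noun immediately before it.
Its filler is the head noun "contract", at word 11.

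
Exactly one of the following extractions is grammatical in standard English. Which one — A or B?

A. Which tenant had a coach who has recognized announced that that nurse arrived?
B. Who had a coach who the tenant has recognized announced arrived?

B

In A, the wh-phrase is extracted from inside a complex-NP island (relative clause) (introduced by "who"), which blocks movement.
In B, the extraction path crosses only that-complement boundaries, which are transparent.
So B is grammatical.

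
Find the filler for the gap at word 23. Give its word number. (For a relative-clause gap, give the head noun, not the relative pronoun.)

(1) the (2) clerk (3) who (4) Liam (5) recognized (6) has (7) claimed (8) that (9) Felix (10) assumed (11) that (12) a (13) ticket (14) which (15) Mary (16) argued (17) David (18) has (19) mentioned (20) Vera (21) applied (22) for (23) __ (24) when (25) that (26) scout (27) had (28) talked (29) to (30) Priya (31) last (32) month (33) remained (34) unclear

13

The gap at 23 is the prepositional object of "applied", inside a relative clause.
The relative pronoun is "which" (word 14); it is bound by the head noun immediately before it.
Its filler is the head noun "ticket", at word 13.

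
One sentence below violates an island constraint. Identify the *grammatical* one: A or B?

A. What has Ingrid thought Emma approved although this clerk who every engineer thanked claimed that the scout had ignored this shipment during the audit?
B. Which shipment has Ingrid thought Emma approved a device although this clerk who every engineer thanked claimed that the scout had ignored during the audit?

A

In B, the wh-phrase is extracted from inside an adjunct island (introduced by "although"), which blocks movement.
In A, the extraction path crosses only that-complement boundaries, which are transparent.
So A is grammatical.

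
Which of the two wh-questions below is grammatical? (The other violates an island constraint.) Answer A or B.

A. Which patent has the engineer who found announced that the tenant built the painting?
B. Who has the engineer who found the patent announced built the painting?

In A, the wh-phrase is extracted from inside a complex-NP island (relative clause) (introduced by "who"), which blocks movement.
In B, the extraction path crosses only that-complement boundaries, which are transparent.
So B is grammatical.

B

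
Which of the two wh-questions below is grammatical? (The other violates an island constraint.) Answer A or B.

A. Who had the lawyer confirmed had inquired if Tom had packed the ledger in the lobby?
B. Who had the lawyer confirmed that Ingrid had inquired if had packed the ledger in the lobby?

In B, the wh-phrase is extracted from inside a wh-island (introduced by "if"), which blocks movement.
In A, the extraction path crosses only that-complement boundaries, which are transparent.
So A is grammatical.

A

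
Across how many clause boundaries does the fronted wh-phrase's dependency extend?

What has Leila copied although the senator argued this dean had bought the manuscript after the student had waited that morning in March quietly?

"what" originates inside the matrix clause — no clause boundary is crossed.

0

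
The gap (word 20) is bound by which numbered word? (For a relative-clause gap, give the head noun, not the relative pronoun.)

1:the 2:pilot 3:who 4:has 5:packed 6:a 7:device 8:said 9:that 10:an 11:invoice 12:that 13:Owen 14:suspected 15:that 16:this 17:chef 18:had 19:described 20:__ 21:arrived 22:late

The gap at 20 is the object of "described", inside a relative clause.
The relative pronoun is "that" (word 12); it is bound by the head noun immediately before it.
Its filler is the head noun "invoice", at word 11.

11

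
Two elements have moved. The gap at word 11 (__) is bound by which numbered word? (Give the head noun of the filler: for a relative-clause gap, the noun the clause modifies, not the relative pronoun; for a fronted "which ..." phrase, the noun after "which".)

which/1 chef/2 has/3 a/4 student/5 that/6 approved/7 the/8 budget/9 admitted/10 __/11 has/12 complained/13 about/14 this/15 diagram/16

The marked gap is the subject of "complained".
Its filler is the fronted wh-phrase "which chef", at word 2.
(The other dependency links word 5 to a gap after word 6.)

2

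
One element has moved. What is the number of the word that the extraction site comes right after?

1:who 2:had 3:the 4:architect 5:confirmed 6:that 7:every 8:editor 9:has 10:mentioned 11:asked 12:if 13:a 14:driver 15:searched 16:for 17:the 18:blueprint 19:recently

10

The displaced element is "who" (word 1).
It is linked across 2 clause boundaries (that → Ø).
It functions as the subject of "asked", so the gap sits immediately after word 10 ("mentioned").
Base order: The architect had confirmed that every editor has mentioned that who asked if a driver searched for the blueprint recently.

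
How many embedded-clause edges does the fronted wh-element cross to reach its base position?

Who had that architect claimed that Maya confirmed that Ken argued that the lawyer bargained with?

3

"who" is extracted from the PP object of "bargained".
Boundaries crossed, outermost first: [that], [that], [that] — 3 in total.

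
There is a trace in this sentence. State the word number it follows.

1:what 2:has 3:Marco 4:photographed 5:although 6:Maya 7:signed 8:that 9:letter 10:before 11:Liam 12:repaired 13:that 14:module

4

The displaced element is "what" (word 1).
It functions as the direct object of "photographed", so the gap sits immediately after word 4 ("photographed").
Base order: Marco has photographed what although Maya signed that letter before Liam repaired that module.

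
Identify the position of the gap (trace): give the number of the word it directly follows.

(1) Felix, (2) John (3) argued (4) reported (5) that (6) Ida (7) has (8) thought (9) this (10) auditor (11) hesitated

3

The displaced element is "Felix" (word 1).
It is linked across 1 clause boundary (Ø).
It functions as the subject of "reported", so the gap sits immediately after word 3 ("argued").
Base order: John argued that Felix reported that Ida has thought this auditor hesitated.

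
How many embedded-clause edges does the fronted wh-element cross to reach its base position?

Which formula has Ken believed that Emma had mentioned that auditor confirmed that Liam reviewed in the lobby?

3

"which formula" is extracted from the object of "reviewed".
Boundaries crossed, outermost first: [that], [Ø], [that] — 3 in total.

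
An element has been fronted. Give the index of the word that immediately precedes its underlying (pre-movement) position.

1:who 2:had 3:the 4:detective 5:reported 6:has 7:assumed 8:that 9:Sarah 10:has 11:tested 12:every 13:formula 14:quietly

The displaced element is "who" (word 1).
It is linked across 1 clause boundary (Ø).
It functions as the subject of "assumed", so the gap sits immediately after word 5 ("reported").
Base order: The detective had reported that who has assumed that Sarah has tested every formula quietly.

5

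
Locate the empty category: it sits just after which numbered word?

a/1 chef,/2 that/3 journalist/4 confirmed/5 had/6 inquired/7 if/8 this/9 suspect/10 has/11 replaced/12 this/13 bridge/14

The displaced element is "a chef" (word 2).
It is linked across 1 clause boundary (Ø).
It functions as the subject of "inquired", so the gap sits immediately after word 5 ("confirmed").
Base order: That journalist confirmed that a chef had inquired if this suspect has replaced this bridge.

5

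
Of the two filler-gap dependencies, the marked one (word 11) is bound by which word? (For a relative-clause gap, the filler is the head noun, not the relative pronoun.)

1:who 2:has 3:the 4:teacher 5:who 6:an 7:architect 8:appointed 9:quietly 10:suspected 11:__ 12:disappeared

1

The marked gap is the subject of "disappeared".
Its filler is the fronted wh-phrase "who", at word 1.
(The other dependency links word 4 to a gap after word 8.)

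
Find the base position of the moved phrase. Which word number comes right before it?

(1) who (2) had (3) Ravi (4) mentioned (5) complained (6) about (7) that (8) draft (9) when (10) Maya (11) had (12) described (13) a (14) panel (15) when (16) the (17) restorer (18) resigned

The displaced element is "who" (word 1).
It is linked across 1 clause boundary (Ø).
It functions as the subject of "complained", so the gap sits immediately after word 4 ("mentioned").
Base order: Ravi had mentioned that who complained about that draft when Maya had described a panel when the restorer resigned.

4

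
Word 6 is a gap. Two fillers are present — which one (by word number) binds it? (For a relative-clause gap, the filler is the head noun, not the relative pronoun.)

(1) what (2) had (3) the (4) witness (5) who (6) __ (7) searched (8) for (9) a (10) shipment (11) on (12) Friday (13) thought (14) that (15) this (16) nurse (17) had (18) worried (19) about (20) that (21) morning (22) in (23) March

4

The marked gap is inside the relative clause, the subject of "searched".
Its filler is the head noun "witness" (via "who"), at word 4.
(The other dependency links word 1 to a gap after word 19.)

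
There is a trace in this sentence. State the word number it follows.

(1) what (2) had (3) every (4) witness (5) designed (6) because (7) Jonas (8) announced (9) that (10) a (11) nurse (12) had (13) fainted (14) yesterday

5

The displaced element is "what" (word 1).
It functions as the direct object of "designed", so the gap sits immediately after word 5 ("designed").
Base order: Every witness had designed what because Jonas announced that a nurse had fainted yesterday.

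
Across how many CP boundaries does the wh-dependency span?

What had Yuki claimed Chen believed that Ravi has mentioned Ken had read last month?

"what" is extracted from the object of "read".
Boundaries crossed, outermost first: [Ø], [that], [Ø] — 3 in total.

3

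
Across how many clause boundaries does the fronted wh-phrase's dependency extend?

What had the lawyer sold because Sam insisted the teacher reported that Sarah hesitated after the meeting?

0

"what" originates inside the matrix clause — no clause boundary is crossed.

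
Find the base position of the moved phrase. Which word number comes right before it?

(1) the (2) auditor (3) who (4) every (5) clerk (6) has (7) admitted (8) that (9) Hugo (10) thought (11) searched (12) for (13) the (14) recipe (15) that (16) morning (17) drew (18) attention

The displaced element is "the auditor" (word 2).
It is linked across 2 clause boundaries (that → Ø).
It functions as the subject of "searched", so the gap sits immediately after word 10 ("thought").
Base order: Every clerk has admitted that Hugo thought that the auditor searched for the recipe that morning.

10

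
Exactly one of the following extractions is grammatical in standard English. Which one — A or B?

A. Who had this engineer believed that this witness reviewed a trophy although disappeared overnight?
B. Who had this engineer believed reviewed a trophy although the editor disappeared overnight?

B

In A, the wh-phrase is extracted from inside an adjunct island (introduced by "although"), which blocks movement.
In B, the extraction path crosses only that-complement boundaries, which are transparent.
So B is grammatical.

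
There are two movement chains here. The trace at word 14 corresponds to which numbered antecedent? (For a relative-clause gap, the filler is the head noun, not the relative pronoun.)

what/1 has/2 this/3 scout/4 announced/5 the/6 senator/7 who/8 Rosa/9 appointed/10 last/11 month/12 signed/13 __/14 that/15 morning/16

The marked gap is the direct object of "signed".
Its filler is the fronted wh-phrase "what", at word 1.
(The other dependency links word 7 to a gap after word 10.)

1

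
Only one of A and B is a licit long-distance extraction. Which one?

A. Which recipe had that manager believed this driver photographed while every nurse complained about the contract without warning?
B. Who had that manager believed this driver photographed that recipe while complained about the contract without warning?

A

In B, the wh-phrase is extracted from inside an adjunct island (introduced by "while"), which blocks movement.
In A, the extraction path crosses only that-complement boundaries, which are transparent.
So A is grammatical.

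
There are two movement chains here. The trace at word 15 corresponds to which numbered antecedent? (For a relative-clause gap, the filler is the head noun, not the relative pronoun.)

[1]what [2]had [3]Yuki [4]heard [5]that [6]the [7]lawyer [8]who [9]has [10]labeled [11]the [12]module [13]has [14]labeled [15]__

The marked gap is the direct object of "labeled".
Its filler is the fronted wh-phrase "what", at word 1.
(The other dependency links word 7 to a gap after word 8.)

1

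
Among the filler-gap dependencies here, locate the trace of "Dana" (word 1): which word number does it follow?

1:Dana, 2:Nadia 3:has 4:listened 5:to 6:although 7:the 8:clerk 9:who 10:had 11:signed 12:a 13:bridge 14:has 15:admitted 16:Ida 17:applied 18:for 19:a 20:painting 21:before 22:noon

5

The displaced element is "Dana" (word 1).
It functions as the object of the preposition "to" of "listened", so the gap sits immediately after word 5 ("to").
Base order: Nadia has listened to Dana although the clerk who had signed a bridge has admitted Ida applied for a painting before noon.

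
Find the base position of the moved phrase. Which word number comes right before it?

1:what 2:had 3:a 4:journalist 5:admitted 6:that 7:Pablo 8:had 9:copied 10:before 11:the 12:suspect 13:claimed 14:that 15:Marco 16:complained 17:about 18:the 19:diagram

The displaced element is "what" (word 1).
It is linked across 1 clause boundary (that).
It functions as the direct object of "copied", so the gap sits immediately after word 9 ("copied").
Base order: A journalist had admitted that Pablo had copied what before the suspect claimed that Marco complained about the diagram.

9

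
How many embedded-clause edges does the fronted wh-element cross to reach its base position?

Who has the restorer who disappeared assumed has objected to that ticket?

1

"who" is extracted from the subject of "objected".
Boundaries crossed, outermost first: [Ø] — 1 in total.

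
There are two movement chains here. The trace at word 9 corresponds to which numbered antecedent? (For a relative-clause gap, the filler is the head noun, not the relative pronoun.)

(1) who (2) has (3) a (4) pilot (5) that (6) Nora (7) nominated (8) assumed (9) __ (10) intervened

The marked gap is the subject of "intervened".
Its filler is the fronted wh-phrase "who", at word 1.
(The other dependency links word 4 to a gap after word 7.)

1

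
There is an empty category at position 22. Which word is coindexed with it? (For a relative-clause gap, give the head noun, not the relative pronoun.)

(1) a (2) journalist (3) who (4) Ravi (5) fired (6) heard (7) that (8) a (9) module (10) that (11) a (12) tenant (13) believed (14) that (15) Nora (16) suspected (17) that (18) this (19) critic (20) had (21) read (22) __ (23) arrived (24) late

9

The gap at 22 is the object of "read", inside a relative clause.
The relative pronoun is "that" (word 10); it is bound by the head noun immediately before it.
Its filler is the head noun "module", at word 9.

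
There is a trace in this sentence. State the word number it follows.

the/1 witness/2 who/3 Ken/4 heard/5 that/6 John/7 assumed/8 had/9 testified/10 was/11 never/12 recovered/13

8

The displaced element is "the witness" (word 2).
It is linked across 2 clause boundaries (that → Ø).
It functions as the subject of "testified", so the gap sits immediately after word 8 ("assumed").
Base order: Ken heard that John assumed that the witness had testified.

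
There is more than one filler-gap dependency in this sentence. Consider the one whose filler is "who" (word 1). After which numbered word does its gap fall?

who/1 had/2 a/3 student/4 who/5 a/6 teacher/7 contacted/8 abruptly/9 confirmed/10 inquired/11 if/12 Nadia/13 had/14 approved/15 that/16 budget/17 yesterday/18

10

The displaced element is "who" (word 1).
It is linked across 1 clause boundary (Ø).
It functions as the subject of "inquired", so the gap sits immediately after word 10 ("confirmed").
Base order: A student who a teacher contacted abruptly had confirmed that who inquired if Nadia had approved that budget yesterday.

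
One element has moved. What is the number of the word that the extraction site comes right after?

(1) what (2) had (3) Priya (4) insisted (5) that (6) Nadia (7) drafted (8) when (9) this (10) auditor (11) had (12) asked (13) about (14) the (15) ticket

7

The displaced element is "what" (word 1).
It is linked across 1 clause boundary (that).
It functions as the direct object of "drafted", so the gap sits immediately after word 7 ("drafted").
Base order: Priya had insisted that Nadia drafted what when this auditor had asked about the ticket.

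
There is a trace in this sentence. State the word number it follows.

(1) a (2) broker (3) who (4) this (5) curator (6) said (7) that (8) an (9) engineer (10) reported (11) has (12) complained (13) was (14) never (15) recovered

10

The displaced element is "a broker" (word 2).
It is linked across 2 clause boundaries (that → Ø).
It functions as the subject of "complained", so the gap sits immediately after word 10 ("reported").
Base order: This curator said that an engineer reported a broker has complained.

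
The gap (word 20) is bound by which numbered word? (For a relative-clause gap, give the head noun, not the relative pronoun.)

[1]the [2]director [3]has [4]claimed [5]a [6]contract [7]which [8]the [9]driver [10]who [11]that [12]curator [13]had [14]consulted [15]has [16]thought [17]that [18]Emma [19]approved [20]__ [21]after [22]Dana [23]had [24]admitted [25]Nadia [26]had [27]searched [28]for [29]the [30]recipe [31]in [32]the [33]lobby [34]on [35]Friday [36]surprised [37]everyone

6

The gap at 20 is the object of "approved", inside a relative clause.
The relative pronoun is "which" (word 7); it is bound by the head noun immediately before it.
Its filler is the head noun "contract", at word 6.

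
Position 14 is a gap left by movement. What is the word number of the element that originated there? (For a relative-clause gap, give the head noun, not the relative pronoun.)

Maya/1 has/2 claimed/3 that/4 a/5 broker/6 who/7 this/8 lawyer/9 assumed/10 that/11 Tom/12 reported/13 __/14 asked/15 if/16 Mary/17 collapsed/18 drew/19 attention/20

The gap at 14 is the subject of "asked", inside a relative clause.
The relative pronoun is "who" (word 7); it is bound by the head noun immediately before it.
Its filler is the head noun "broker", at word 6.

6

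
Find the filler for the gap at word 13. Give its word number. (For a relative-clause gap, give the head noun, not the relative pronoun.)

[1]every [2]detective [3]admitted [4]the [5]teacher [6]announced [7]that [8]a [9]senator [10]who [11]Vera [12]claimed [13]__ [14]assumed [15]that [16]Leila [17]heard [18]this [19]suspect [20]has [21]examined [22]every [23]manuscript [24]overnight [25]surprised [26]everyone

9

The gap at 13 is the subject of "assumed", inside a relative clause.
The relative pronoun is "who" (word 10); it is bound by the head noun immediately before it.
Its filler is the head noun "senator", at word 9.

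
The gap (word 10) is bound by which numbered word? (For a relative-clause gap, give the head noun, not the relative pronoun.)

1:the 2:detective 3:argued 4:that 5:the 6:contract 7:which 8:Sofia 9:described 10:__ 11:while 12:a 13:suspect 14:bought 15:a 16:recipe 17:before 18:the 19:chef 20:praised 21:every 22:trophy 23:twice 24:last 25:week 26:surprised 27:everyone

The gap at 10 is the object of "described", inside a relative clause.
The relative pronoun is "which" (word 7); it is bound by the head noun immediately before it.
Its filler is the head noun "contract", at word 6.

6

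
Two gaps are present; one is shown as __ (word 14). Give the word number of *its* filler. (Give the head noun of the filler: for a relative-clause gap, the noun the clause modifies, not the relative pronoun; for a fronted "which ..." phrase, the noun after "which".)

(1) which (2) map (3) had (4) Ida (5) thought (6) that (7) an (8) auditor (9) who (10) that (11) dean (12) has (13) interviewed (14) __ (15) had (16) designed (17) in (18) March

The marked gap is inside the relative clause, the direct object of "interviewed".
Its filler is the head noun "auditor" (via "who"), at word 8.
(The other dependency links word 2 to a gap after word 16.)

8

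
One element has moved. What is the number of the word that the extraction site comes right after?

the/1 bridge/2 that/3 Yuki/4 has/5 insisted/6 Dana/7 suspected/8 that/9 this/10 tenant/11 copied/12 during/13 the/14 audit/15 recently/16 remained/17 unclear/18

12

The displaced element is "the bridge" (word 2).
It is linked across 2 clause boundaries (Ø → that).
It functions as the direct object of "copied", so the gap sits immediately after word 12 ("copied").
Base order: Yuki has insisted Dana suspected that this tenant copied the bridge during the audit recently.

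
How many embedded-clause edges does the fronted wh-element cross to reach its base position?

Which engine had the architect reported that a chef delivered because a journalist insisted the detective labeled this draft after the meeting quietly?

1

"which engine" is extracted from the object of "delivered".
Boundaries crossed, outermost first: [that] — 1 in total.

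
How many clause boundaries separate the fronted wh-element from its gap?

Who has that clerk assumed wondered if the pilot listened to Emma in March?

1

"who" is extracted from the subject of "wondered".
Boundaries crossed, outermost first: [Ø] — 1 in total.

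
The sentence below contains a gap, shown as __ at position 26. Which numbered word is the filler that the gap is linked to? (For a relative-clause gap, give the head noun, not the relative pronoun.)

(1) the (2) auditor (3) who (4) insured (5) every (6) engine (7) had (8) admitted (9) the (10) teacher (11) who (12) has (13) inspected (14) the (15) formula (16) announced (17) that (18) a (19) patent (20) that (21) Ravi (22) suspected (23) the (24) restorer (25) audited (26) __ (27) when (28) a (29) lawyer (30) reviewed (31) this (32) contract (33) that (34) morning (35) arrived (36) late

The gap at 26 is the object of "audited", inside a relative clause.
The relative pronoun is "that" (word 20); it is bound by the head noun immediately before it.
Its filler is the head noun "patent", at word 19.

19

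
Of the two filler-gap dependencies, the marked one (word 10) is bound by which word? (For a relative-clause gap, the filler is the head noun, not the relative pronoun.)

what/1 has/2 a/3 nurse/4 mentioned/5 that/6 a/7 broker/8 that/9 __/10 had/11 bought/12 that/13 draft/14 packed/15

8

The marked gap is inside the relative clause, the subject of "bought".
Its filler is the head noun "broker" (via "that"), at word 8.
(The other dependency links word 1 to a gap after word 15.)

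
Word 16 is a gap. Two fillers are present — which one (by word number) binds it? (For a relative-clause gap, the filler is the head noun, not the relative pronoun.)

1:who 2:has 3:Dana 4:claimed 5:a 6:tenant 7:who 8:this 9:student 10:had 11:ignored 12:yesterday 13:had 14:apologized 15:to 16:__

1

The marked gap is the object of the preposition "to" of "apologized".
Its filler is the fronted wh-phrase "who", at word 1.
(The other dependency links word 6 to a gap after word 11.)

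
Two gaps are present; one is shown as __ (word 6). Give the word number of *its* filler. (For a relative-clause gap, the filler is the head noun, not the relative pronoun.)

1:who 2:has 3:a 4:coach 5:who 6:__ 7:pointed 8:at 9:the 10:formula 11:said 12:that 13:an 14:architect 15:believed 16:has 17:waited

The marked gap is inside the relative clause, the subject of "pointed".
Its filler is the head noun "coach" (via "who"), at word 4.
(The other dependency links word 1 to a gap after word 15.)

4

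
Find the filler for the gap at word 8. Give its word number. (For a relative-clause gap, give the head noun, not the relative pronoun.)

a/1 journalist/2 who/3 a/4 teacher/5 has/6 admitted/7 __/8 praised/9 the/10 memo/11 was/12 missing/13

The gap at 8 is the subject of "praised", inside a relative clause.
The relative pronoun is "who" (word 3); it is bound by the head noun immediately before it.
Its filler is the head noun "journalist", at word 2.

2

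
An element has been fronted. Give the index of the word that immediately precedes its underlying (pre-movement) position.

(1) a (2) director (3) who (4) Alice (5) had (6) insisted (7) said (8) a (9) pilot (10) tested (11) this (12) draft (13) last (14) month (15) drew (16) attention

6

The displaced element is "a director" (word 2).
It is linked across 1 clause boundary (Ø).
It functions as the subject of "said", so the gap sits immediately after word 6 ("insisted").
Base order: Alice had insisted that a director said a pilot tested this draft last month.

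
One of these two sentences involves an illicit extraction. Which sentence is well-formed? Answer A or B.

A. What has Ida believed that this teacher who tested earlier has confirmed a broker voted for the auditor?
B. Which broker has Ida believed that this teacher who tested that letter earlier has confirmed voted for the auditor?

In A, the wh-phrase is extracted from inside a complex-NP island (relative clause) (introduced by "who"), which blocks movement.
In B, the extraction path crosses only that-complement boundaries, which are transparent.
So B is grammatical.

B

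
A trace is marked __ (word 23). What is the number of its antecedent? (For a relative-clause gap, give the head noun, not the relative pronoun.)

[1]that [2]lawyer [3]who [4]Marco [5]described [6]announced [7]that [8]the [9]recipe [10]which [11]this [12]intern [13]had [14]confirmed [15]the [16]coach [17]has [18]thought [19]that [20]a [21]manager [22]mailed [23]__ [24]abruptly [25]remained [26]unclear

The gap at 23 is the object of "mailed", inside a relative clause.
The relative pronoun is "which" (word 10); it is bound by the head noun immediately before it.
Its filler is the head noun "recipe", at word 9.

9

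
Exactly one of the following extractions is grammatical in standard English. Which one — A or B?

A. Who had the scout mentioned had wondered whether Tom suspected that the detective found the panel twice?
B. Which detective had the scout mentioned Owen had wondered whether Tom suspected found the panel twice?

In B, the wh-phrase is extracted from inside a wh-island (introduced by "whether"), which blocks movement.
In A, the extraction path crosses only that-complement boundaries, which are transparent.
So A is grammatical.

A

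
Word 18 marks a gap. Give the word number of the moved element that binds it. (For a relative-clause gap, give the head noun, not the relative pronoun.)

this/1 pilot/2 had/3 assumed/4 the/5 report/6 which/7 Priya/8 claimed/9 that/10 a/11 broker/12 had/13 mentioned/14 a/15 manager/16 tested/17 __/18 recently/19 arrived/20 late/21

6

The gap at 18 is the object of "tested", inside a relative clause.
The relative pronoun is "which" (word 7); it is bound by the head noun immediately before it.
Its filler is the head noun "report", at word 6.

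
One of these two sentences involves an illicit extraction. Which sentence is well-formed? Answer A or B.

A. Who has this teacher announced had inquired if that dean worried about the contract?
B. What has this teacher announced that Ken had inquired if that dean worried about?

A

In B, the wh-phrase is extracted from inside a wh-island (introduced by "if"), which blocks movement.
In A, the extraction path crosses only that-complement boundaries, which are transparent.
So A is grammatical.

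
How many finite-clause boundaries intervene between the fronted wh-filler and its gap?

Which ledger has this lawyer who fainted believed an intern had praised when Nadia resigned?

1

"which ledger" is extracted from the object of "praised".
Boundaries crossed, outermost first: [Ø] — 1 in total.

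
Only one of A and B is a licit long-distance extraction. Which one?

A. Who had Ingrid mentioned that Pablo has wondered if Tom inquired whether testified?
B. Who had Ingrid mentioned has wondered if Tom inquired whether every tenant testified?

B

In A, the wh-phrase is extracted from inside a wh-island (introduced by "if"), which blocks movement.
In B, the extraction path crosses only that-complement boundaries, which are transparent.
So B is grammatical.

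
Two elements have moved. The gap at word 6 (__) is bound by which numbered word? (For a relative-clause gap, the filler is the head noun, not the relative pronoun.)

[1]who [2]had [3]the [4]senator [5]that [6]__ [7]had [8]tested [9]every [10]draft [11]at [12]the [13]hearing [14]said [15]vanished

The marked gap is inside the relative clause, the subject of "tested".
Its filler is the head noun "senator" (via "that"), at word 4.
(The other dependency links word 1 to a gap after word 14.)

4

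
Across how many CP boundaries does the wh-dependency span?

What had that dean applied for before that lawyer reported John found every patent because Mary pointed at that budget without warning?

0

"what" originates inside the matrix clause — no clause boundary is crossed.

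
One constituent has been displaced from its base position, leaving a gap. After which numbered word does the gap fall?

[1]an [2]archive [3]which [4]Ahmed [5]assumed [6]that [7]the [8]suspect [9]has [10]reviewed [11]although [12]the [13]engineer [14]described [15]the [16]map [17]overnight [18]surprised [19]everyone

10

The displaced element is "an archive" (word 2).
It is linked across 1 clause boundary (that).
It functions as the direct object of "reviewed", so the gap sits immediately after word 10 ("reviewed").
Base order: Ahmed assumed that the suspect has reviewed an archive although the engineer described the map overnight.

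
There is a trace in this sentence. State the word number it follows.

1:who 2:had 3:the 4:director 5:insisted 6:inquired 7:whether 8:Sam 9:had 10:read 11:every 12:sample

The displaced element is "who" (word 1).
It is linked across 1 clause boundary (Ø).
It functions as the subject of "inquired", so the gap sits immediately after word 5 ("insisted").
Base order: The director had insisted that who inquired whether Sam had read every sample.

5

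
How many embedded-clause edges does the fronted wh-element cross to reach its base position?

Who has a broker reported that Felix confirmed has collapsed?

"who" is extracted from the subject of "collapsed".
Boundaries crossed, outermost first: [that], [Ø] — 2 in total.

2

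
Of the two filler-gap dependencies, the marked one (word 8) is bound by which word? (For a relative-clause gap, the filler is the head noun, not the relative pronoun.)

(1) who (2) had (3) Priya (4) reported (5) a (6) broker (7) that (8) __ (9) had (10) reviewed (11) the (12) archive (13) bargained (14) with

6

The marked gap is inside the relative clause, the subject of "reviewed".
Its filler is the head noun "broker" (via "that"), at word 6.
(The other dependency links word 1 to a gap after word 14.)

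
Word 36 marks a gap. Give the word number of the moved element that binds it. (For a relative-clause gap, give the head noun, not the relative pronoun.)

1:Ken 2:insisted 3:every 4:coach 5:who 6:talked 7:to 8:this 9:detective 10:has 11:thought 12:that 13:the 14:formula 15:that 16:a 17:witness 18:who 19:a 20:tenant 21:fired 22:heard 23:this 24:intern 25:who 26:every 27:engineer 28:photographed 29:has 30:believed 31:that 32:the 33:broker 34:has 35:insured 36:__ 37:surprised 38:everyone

14

The gap at 36 is the object of "insured", inside a relative clause.
The relative pronoun is "that" (word 15); it is bound by the head noun immediately before it.
Its filler is the head noun "formula", at word 14.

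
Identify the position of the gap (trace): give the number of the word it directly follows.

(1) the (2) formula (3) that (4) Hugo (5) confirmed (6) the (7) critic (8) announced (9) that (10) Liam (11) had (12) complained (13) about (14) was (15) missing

13

The displaced element is "the formula" (word 2).
It is linked across 2 clause boundaries (Ø → that).
It functions as the object of the preposition "about" of "complained", so the gap sits immediately after word 13 ("about").
Base order: Hugo confirmed the critic announced that Liam had complained about the formula.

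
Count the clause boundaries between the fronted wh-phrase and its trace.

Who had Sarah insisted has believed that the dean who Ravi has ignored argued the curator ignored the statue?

"who" is extracted from the subject of "believed".
Boundaries crossed, outermost first: [Ø] — 1 in total.

1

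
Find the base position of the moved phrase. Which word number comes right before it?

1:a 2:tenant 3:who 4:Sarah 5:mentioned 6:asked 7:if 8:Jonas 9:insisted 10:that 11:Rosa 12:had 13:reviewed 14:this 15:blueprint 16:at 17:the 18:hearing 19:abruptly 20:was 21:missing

The displaced element is "a tenant" (word 2).
It is linked across 1 clause boundary (Ø).
It functions as the subject of "asked", so the gap sits immediately after word 5 ("mentioned").
Base order: Sarah mentioned that a tenant asked if Jonas insisted that Rosa had reviewed this blueprint at the hearing abruptly.

5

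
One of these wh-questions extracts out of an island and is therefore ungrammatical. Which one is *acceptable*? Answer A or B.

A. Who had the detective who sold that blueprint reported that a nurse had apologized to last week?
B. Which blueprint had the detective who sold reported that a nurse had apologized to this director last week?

A

In B, the wh-phrase is extracted from inside a complex-NP island (relative clause) (introduced by "who"), which blocks movement.
In A, the extraction path crosses only that-complement boundaries, which are transparent.
So A is grammatical.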